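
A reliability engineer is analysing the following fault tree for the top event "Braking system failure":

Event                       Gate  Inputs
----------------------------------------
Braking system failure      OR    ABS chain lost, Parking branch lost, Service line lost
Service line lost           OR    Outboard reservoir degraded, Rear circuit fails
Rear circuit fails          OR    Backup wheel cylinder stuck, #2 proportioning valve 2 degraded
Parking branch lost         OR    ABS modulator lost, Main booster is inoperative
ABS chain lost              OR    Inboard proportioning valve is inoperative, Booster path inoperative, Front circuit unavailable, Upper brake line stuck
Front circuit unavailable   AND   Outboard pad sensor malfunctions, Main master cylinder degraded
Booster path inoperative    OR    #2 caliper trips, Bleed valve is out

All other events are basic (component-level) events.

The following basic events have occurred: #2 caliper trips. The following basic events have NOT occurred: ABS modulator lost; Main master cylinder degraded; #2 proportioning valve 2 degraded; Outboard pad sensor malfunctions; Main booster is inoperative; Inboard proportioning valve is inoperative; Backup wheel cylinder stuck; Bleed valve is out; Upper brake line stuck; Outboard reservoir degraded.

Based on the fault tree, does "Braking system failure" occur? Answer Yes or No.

Yes

Booster path inoperative [OR]: #2 caliper trips=occurs, Bleed valve is out=not → at least one input occurs → occurs.
Front circuit unavailable [AND]: Outboard pad sensor malfunctions=not, Main master cylinder degraded=not → not all inputs occur → does not occur.
ABS chain lost [OR]: Inboard proportioning valve is inoperative=not, Booster path inoperative=occurs, Front circuit unavailable=not, Upper brake line stuck=not → at least one input occurs → occurs.
Parking branch lost [OR]: ABS modulator lost=not, Main booster is inoperative=not → no input occurs → does not occur.
Rear circuit fails [OR]: Backup wheel cylinder stuck=not, #2 proportioning valve 2 degraded=not → no input occurs → does not occur.
Service line lost [OR]: Outboard reservoir degraded=not, Rear circuit fails=not → no input occurs → does not occur.
Braking system failure [OR]: ABS chain lost=occurs, Parking branch lost=not, Service line lost=not → at least one input occurs → occurs.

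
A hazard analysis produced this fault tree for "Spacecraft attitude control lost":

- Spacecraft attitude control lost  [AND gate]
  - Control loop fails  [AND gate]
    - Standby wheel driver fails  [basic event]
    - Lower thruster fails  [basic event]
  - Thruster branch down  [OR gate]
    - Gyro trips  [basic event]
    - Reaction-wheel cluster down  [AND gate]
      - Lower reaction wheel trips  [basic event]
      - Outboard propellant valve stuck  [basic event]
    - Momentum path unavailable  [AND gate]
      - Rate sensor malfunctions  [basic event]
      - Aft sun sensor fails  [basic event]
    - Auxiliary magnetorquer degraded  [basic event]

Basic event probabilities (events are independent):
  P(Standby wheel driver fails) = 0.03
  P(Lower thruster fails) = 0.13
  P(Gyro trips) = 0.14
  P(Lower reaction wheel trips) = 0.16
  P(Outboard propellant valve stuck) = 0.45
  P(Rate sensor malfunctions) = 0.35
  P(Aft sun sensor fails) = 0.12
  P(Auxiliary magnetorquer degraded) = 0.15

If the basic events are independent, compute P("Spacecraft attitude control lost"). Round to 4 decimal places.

P(Control loop fails) [AND] = 0.03 × 0.13 = 0.003900
P(Reaction-wheel cluster down) [AND] = 0.16 × 0.45 = 0.072000
P(Momentum path unavailable) [AND] = 0.35 × 0.12 = 0.042000
P(Thruster branch down) [OR] = 1 − (1−0.14) × (1−0.072000) × (1−0.042000) × (1−0.15) = 0.350123
P(Spacecraft attitude control lost) [AND] = 0.003900 × 0.350123 = 0.001365
Rounded to 4 decimal places: P(Spacecraft attitude control lost) ≈ 0.0014.

0.0014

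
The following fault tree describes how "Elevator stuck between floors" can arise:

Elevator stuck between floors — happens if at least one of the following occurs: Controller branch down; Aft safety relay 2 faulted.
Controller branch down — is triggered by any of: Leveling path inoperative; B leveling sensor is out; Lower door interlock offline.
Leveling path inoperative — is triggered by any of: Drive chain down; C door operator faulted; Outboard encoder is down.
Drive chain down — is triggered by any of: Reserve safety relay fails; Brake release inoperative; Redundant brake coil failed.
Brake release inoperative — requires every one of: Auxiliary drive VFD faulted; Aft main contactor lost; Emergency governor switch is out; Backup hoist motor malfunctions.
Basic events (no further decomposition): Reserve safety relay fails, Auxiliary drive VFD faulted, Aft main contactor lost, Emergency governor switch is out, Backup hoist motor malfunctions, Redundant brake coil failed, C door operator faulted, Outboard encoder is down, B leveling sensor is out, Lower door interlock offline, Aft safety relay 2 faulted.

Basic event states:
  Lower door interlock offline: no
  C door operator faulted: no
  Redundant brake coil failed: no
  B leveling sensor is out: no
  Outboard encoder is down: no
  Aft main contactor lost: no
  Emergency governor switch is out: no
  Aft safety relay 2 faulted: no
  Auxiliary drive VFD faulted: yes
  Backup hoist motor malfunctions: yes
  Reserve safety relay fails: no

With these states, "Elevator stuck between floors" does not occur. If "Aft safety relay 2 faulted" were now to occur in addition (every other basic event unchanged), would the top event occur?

Yes

Counterfactual: set "Aft safety relay 2 faulted" to occurred.
Brake release inoperative [AND]: Auxiliary drive VFD faulted=occurs, Aft main contactor lost=not, Emergency governor switch is out=not, Backup hoist motor malfunctions=occurs → not all inputs occur → does not occur.
Drive chain down [OR]: Reserve safety relay fails=not, Brake release inoperative=not, Redundant brake coil failed=not → no input occurs → does not occur.
Leveling path inoperative [OR]: Drive chain down=not, C door operator faulted=not, Outboard encoder is down=not → no input occurs → does not occur.
Controller branch down [OR]: Leveling path inoperative=not, B leveling sensor is out=not, Lower door interlock offline=not → no input occurs → does not occur.
Elevator stuck between floors [OR]: Controller branch down=not, Aft safety relay 2 faulted=occurs → at least one input occurs → occurs.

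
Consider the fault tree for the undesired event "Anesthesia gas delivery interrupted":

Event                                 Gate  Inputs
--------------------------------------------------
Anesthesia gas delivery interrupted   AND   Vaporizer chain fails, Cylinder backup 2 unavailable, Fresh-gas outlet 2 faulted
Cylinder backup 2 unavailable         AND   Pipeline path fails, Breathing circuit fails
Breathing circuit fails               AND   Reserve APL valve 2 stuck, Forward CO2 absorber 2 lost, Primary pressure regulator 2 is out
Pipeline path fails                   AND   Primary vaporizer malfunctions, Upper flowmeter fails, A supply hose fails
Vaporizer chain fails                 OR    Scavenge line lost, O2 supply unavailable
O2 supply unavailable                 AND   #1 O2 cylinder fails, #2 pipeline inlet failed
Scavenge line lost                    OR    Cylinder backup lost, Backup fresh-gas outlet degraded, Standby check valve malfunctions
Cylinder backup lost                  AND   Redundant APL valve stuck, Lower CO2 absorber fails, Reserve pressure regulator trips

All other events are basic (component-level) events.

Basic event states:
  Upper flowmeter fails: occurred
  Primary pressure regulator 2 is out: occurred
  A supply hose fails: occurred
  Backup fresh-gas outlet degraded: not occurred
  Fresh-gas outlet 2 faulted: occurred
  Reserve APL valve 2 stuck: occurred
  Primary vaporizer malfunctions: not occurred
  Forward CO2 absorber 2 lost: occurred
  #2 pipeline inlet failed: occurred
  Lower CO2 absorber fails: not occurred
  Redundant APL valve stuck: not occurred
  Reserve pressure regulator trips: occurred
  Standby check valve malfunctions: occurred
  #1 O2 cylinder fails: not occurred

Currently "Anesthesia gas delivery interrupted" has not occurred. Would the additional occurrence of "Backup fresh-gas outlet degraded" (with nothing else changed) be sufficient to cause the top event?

No

Counterfactual: set "Backup fresh-gas outlet degraded" to occurred.
Cylinder backup lost [AND]: Redundant APL valve stuck=not, Lower CO2 absorber fails=not, Reserve pressure regulator trips=occurs → not all inputs occur → does not occur.
Scavenge line lost [OR]: Cylinder backup lost=not, Backup fresh-gas outlet degraded=occurs, Standby check valve malfunctions=occurs → at least one input occurs → occurs.
O2 supply unavailable [AND]: #1 O2 cylinder fails=not, #2 pipeline inlet failed=occurs → not all inputs occur → does not occur.
Vaporizer chain fails [OR]: Scavenge line lost=occurs, O2 supply unavailable=not → at least one input occurs → occurs.
Pipeline path fails [AND]: Primary vaporizer malfunctions=not, Upper flowmeter fails=occurs, A supply hose fails=occurs → not all inputs occur → does not occur.
Breathing circuit fails [AND]: Reserve APL valve 2 stuck=occurs, Forward CO2 absorber 2 lost=occurs, Primary pressure regulator 2 is out=occurs → all inputs occur → occurs.
Cylinder backup 2 unavailable [AND]: Pipeline path fails=not, Breathing circuit fails=occurs → not all inputs occur → does not occur.
Anesthesia gas delivery interrupted [AND]: Vaporizer chain fails=occurs, Cylinder backup 2 unavailable=not, Fresh-gas outlet 2 faulted=occurs → not all inputs occur → does not occur.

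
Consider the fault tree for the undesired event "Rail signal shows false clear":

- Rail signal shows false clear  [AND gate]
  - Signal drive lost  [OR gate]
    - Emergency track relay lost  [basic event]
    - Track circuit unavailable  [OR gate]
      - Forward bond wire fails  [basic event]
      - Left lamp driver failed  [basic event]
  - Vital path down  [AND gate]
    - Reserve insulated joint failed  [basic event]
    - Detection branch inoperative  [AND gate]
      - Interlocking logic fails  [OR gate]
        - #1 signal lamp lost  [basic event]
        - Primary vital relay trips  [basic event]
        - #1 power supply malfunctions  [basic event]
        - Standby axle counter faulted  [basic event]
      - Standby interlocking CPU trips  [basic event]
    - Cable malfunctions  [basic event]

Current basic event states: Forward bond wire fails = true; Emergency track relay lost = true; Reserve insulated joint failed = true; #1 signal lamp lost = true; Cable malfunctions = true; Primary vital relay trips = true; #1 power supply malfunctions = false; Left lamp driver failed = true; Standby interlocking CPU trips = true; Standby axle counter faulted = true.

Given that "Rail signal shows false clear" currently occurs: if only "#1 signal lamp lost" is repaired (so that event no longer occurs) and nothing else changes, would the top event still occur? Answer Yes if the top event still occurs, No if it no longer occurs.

Counterfactual: set "#1 signal lamp lost" to not occurred.
Track circuit unavailable [OR]: Forward bond wire fails=occurs, Left lamp driver failed=occurs → at least one input occurs → occurs.
Signal drive lost [OR]: Emergency track relay lost=occurs, Track circuit unavailable=occurs → at least one input occurs → occurs.
Interlocking logic fails [OR]: #1 signal lamp lost=not, Primary vital relay trips=occurs, #1 power supply malfunctions=not, Standby axle counter faulted=occurs → at least one input occurs → occurs.
Detection branch inoperative [AND]: Interlocking logic fails=occurs, Standby interlocking CPU trips=occurs → all inputs occur → occurs.
Vital path down [AND]: Reserve insulated joint failed=occurs, Detection branch inoperative=occurs, Cable malfunctions=occurs → all inputs occur → occurs.
Rail signal shows false clear [AND]: Signal drive lost=occurs, Vital path down=occurs → all inputs occur → occurs.

Yes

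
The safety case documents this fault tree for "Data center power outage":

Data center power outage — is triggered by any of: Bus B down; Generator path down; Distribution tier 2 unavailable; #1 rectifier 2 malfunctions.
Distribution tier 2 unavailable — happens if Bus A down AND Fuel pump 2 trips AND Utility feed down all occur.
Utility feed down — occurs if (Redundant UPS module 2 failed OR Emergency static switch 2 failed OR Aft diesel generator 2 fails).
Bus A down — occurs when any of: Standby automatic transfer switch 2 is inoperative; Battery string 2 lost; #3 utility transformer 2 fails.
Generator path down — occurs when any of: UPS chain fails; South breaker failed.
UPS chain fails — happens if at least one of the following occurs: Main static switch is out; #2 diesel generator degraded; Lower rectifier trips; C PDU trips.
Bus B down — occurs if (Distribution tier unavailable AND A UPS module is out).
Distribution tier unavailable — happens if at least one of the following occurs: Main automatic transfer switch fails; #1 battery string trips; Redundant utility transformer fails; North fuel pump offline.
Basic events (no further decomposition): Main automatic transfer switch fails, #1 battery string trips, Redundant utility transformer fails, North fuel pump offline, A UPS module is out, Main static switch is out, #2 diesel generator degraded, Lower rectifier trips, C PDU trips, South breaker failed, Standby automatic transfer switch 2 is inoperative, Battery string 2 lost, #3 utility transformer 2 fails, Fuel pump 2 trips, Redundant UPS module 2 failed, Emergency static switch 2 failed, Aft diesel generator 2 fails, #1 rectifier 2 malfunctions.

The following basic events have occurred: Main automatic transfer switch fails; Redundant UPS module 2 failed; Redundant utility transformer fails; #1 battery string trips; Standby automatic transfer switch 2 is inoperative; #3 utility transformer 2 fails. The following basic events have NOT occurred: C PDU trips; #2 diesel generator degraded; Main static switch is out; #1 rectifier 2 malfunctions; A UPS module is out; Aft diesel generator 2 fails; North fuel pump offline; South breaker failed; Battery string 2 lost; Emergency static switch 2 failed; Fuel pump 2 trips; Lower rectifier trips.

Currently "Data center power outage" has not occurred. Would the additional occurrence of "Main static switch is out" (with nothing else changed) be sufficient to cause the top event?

Counterfactual: set "Main static switch is out" to occurred.
Distribution tier unavailable [OR]: Main automatic transfer switch fails=occurs, #1 battery string trips=occurs, Redundant utility transformer fails=occurs, North fuel pump offline=not → at least one input occurs → occurs.
Bus B down [AND]: Distribution tier unavailable=occurs, A UPS module is out=not → not all inputs occur → does not occur.
UPS chain fails [OR]: Main static switch is out=occurs, #2 diesel generator degraded=not, Lower rectifier trips=not, C PDU trips=not → at least one input occurs → occurs.
Generator path down [OR]: UPS chain fails=occurs, South breaker failed=not → at least one input occurs → occurs.
Bus A down [OR]: Standby automatic transfer switch 2 is inoperative=occurs, Battery string 2 lost=not, #3 utility transformer 2 fails=occurs → at least one input occurs → occurs.
Utility feed down [OR]: Redundant UPS module 2 failed=occurs, Emergency static switch 2 failed=not, Aft diesel generator 2 fails=not → at least one input occurs → occurs.
Distribution tier 2 unavailable [AND]: Bus A down=occurs, Fuel pump 2 trips=not, Utility feed down=occurs → not all inputs occur → does not occur.
Data center power outage [OR]: Bus B down=not, Generator path down=occurs, Distribution tier 2 unavailable=not, #1 rectifier 2 malfunctions=not → at least one input occurs → occurs.

Yes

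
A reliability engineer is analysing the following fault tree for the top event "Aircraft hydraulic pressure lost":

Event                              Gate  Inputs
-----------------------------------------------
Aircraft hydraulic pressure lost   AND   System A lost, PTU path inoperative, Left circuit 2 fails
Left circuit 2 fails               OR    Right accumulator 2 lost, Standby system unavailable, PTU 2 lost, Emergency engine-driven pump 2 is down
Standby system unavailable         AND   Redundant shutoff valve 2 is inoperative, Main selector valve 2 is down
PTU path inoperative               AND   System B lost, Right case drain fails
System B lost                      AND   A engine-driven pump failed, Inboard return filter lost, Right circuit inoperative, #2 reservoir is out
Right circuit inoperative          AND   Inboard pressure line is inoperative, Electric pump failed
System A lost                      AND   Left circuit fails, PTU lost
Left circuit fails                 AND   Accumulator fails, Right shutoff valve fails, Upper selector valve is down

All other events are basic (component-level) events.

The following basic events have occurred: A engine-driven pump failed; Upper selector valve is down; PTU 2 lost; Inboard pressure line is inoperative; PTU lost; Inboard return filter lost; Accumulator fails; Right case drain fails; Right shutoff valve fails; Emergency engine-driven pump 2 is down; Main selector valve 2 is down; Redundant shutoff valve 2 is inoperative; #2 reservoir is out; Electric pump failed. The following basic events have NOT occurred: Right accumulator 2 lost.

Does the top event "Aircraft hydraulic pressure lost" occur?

Left circuit fails [AND]: Accumulator fails=occurs, Right shutoff valve fails=occurs, Upper selector valve is down=occurs → all inputs occur → occurs.
System A lost [AND]: Left circuit fails=occurs, PTU lost=occurs → all inputs occur → occurs.
Right circuit inoperative [AND]: Inboard pressure line is inoperative=occurs, Electric pump failed=occurs → all inputs occur → occurs.
System B lost [AND]: A engine-driven pump failed=occurs, Inboard return filter lost=occurs, Right circuit inoperative=occurs, #2 reservoir is out=occurs → all inputs occur → occurs.
PTU path inoperative [AND]: System B lost=occurs, Right case drain fails=occurs → all inputs occur → occurs.
Standby system unavailable [AND]: Redundant shutoff valve 2 is inoperative=occurs, Main selector valve 2 is down=occurs → all inputs occur → occurs.
Left circuit 2 fails [OR]: Right accumulator 2 lost=not, Standby system unavailable=occurs, PTU 2 lost=occurs, Emergency engine-driven pump 2 is down=occurs → at least one input occurs → occurs.
Aircraft hydraulic pressure lost [AND]: System A lost=occurs, PTU path inoperative=occurs, Left circuit 2 fails=occurs → all inputs occur → occurs.

Yes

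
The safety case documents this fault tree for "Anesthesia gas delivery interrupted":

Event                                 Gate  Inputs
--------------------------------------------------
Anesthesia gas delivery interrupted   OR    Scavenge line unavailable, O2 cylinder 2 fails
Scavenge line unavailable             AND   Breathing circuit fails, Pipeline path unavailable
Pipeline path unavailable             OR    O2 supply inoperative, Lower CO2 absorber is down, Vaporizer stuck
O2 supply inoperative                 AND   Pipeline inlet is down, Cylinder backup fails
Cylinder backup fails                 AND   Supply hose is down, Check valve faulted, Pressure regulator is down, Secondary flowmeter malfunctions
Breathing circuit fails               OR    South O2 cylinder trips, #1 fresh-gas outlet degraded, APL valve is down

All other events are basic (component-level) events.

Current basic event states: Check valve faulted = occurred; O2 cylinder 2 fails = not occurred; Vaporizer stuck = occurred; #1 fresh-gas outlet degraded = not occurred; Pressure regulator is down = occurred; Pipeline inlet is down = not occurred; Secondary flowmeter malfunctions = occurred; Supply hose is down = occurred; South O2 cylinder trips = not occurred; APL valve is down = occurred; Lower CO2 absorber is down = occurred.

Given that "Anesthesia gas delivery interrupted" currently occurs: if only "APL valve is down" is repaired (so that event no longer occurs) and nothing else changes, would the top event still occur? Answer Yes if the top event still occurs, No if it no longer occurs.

Counterfactual: set "APL valve is down" to not occurred.
Breathing circuit fails [OR]: South O2 cylinder trips=not, #1 fresh-gas outlet degraded=not, APL valve is down=not → no input occurs → does not occur.
Cylinder backup fails [AND]: Supply hose is down=occurs, Check valve faulted=occurs, Pressure regulator is down=occurs, Secondary flowmeter malfunctions=occurs → all inputs occur → occurs.
O2 supply inoperative [AND]: Pipeline inlet is down=not, Cylinder backup fails=occurs → not all inputs occur → does not occur.
Pipeline path unavailable [OR]: O2 supply inoperative=not, Lower CO2 absorber is down=occurs, Vaporizer stuck=occurs → at least one input occurs → occurs.
Scavenge line unavailable [AND]: Breathing circuit fails=not, Pipeline path unavailable=occurs → not all inputs occur → does not occur.
Anesthesia gas delivery interrupted [OR]: Scavenge line unavailable=not, O2 cylinder 2 fails=not → no input occurs → does not occur.

No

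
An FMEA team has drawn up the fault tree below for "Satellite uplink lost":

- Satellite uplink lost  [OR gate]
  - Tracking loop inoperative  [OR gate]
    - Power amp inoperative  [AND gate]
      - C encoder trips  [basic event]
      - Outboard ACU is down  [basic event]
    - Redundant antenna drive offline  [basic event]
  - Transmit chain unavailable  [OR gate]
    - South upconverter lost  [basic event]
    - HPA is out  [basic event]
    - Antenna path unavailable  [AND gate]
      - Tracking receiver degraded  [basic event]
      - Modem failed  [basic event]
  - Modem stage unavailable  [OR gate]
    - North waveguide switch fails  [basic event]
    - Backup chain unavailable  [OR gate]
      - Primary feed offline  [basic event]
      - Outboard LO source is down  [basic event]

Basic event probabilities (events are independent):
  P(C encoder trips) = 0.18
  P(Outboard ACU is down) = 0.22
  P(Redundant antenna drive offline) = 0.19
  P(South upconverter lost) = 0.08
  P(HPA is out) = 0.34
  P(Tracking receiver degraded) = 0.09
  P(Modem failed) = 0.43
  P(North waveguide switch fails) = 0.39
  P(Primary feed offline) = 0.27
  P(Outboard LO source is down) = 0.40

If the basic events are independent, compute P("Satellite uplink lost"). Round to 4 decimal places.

0.8787

P(Power amp inoperative) [AND] = 0.18 × 0.22 = 0.039600
P(Tracking loop inoperative) [OR] = 1 − (1−0.039600) × (1−0.19) = 0.222076
P(Antenna path unavailable) [AND] = 0.09 × 0.43 = 0.038700
P(Transmit chain unavailable) [OR] = 1 − (1−0.08) × (1−0.34) × (1−0.038700) = 0.416299
P(Backup chain unavailable) [OR] = 1 − (1−0.27) × (1−0.40) = 0.562000
P(Modem stage unavailable) [OR] = 1 − (1−0.39) × (1−0.562000) = 0.732820
P(Satellite uplink lost) [OR] = 1 − (1−0.222076) × (1−0.416299) × (1−0.732820) = 0.878680
Rounded to 4 decimal places: P(Satellite uplink lost) ≈ 0.8787.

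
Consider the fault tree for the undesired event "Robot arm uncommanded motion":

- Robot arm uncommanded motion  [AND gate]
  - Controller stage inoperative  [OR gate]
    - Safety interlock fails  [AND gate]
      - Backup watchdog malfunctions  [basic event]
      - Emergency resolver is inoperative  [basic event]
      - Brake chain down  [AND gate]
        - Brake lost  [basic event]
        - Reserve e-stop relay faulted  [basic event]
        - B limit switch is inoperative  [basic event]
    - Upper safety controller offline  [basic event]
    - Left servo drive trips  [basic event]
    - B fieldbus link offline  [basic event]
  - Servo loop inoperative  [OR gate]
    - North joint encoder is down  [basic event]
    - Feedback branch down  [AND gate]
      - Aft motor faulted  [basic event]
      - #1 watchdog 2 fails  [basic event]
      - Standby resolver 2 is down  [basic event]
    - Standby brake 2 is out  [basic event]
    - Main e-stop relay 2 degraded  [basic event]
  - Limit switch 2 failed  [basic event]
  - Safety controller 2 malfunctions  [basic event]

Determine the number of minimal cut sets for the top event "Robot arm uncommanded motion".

Brake chain down [AND]: one cut set from each child combined → 1 × 1 × 1 = 1 cut set(s).
Safety interlock fails [AND]: one cut set from each child combined → 1 × 1 × 1 = 1 cut set(s).
Controller stage inoperative [OR]: union of children's cut sets → 4 cut set(s).
Feedback branch down [AND]: one cut set from each child combined → 1 × 1 × 1 = 1 cut set(s).
Servo loop inoperative [OR]: union of children's cut sets → 4 cut set(s).
Robot arm uncommanded motion [AND]: one cut set from each child combined → 4 × 4 × 1 × 1 = 16 cut set(s).

16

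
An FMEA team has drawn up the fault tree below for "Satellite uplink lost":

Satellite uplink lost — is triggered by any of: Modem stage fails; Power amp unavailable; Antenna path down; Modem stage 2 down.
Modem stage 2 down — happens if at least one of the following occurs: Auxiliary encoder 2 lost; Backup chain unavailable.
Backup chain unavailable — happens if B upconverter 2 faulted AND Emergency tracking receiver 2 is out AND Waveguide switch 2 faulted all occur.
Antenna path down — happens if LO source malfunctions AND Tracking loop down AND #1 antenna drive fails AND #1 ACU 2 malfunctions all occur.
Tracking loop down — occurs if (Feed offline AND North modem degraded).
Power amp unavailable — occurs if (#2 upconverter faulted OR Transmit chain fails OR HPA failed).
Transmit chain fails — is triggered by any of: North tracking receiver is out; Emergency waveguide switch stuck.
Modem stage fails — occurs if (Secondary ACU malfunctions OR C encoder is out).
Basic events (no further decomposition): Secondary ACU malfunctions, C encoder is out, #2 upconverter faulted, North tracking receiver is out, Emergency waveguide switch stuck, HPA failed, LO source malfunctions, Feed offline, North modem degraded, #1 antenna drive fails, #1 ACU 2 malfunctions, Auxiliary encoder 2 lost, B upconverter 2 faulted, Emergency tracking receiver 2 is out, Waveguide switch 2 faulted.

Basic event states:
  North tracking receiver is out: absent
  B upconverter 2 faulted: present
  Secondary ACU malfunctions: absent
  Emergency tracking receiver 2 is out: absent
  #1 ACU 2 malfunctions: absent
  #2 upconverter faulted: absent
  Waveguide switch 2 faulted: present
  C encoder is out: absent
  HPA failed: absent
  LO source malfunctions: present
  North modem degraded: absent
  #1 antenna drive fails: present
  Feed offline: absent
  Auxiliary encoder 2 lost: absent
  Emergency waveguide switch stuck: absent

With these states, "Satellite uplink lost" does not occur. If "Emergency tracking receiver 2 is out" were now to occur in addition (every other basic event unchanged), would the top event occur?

Counterfactual: set "Emergency tracking receiver 2 is out" to occurred.
Modem stage fails [OR]: Secondary ACU malfunctions=not, C encoder is out=not → no input occurs → does not occur.
Transmit chain fails [OR]: North tracking receiver is out=not, Emergency waveguide switch stuck=not → no input occurs → does not occur.
Power amp unavailable [OR]: #2 upconverter faulted=not, Transmit chain fails=not, HPA failed=not → no input occurs → does not occur.
Tracking loop down [AND]: Feed offline=not, North modem degraded=not → not all inputs occur → does not occur.
Antenna path down [AND]: LO source malfunctions=occurs, Tracking loop down=not, #1 antenna drive fails=occurs, #1 ACU 2 malfunctions=not → not all inputs occur → does not occur.
Backup chain unavailable [AND]: B upconverter 2 faulted=occurs, Emergency tracking receiver 2 is out=occurs, Waveguide switch 2 faulted=occurs → all inputs occur → occurs.
Modem stage 2 down [OR]: Auxiliary encoder 2 lost=not, Backup chain unavailable=occurs → at least one input occurs → occurs.
Satellite uplink lost [OR]: Modem stage fails=not, Power amp unavailable=not, Antenna path down=not, Modem stage 2 down=occurs → at least one input occurs → occurs.

Yes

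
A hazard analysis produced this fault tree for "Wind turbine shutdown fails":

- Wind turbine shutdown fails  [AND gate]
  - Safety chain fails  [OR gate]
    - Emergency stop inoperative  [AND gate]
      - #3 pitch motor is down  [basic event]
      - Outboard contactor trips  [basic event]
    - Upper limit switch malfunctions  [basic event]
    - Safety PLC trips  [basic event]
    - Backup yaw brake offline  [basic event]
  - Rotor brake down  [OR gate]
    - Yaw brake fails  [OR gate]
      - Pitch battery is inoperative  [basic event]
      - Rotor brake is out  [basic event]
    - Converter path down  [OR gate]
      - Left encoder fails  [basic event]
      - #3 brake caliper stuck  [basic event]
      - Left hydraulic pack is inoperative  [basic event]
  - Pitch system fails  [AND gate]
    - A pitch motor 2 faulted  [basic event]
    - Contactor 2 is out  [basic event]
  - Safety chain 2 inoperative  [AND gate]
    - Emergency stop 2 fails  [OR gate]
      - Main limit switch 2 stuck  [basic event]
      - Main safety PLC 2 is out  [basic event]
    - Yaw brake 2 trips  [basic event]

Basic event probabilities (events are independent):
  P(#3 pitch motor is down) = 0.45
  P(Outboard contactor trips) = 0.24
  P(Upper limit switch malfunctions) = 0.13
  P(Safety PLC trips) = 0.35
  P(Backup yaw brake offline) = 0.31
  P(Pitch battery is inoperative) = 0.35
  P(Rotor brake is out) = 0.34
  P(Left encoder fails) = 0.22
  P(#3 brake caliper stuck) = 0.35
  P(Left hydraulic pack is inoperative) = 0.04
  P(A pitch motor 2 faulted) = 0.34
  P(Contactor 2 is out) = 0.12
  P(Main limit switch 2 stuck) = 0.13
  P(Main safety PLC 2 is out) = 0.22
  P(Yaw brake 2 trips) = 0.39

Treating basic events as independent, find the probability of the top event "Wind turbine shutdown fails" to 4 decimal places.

P(Emergency stop inoperative) [AND] = 0.45 × 0.24 = 0.108000
P(Safety chain fails) [OR] = 1 − (1−0.108000) × (1−0.13) × (1−0.35) × (1−0.31) = 0.651946
P(Yaw brake fails) [OR] = 1 − (1−0.35) × (1−0.34) = 0.571000
P(Converter path down) [OR] = 1 − (1−0.22) × (1−0.35) × (1−0.04) = 0.513280
P(Rotor brake down) [OR] = 1 − (1−0.571000) × (1−0.513280) = 0.791197
P(Pitch system fails) [AND] = 0.34 × 0.12 = 0.040800
P(Emergency stop 2 fails) [OR] = 1 − (1−0.13) × (1−0.22) = 0.321400
P(Safety chain 2 inoperative) [AND] = 0.321400 × 0.39 = 0.125346
P(Wind turbine shutdown fails) [AND] = 0.651946 × 0.791197 × 0.040800 × 0.125346 = 0.002638
Rounded to 4 decimal places: P(Wind turbine shutdown fails) ≈ 0.0026.

0.0026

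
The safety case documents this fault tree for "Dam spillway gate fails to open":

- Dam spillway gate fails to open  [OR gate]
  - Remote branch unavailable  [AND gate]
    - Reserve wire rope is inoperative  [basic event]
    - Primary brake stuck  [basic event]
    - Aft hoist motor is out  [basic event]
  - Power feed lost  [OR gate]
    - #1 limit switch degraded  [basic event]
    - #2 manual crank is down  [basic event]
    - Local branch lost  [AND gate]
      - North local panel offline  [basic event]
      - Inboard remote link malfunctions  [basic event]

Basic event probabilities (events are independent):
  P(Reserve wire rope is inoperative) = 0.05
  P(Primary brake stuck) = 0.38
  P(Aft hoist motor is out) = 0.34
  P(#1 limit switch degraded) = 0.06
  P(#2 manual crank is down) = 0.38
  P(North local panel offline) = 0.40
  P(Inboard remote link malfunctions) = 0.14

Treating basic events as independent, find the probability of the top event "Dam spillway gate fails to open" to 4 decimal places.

0.4534

P(Remote branch unavailable) [AND] = 0.05 × 0.38 × 0.34 = 0.006460
P(Local branch lost) [AND] = 0.40 × 0.14 = 0.056000
P(Power feed lost) [OR] = 1 − (1−0.06) × (1−0.38) × (1−0.056000) = 0.449837
P(Dam spillway gate fails to open) [OR] = 1 − (1−0.006460) × (1−0.449837) = 0.453391
Rounded to 4 decimal places: P(Dam spillway gate fails to open) ≈ 0.4534.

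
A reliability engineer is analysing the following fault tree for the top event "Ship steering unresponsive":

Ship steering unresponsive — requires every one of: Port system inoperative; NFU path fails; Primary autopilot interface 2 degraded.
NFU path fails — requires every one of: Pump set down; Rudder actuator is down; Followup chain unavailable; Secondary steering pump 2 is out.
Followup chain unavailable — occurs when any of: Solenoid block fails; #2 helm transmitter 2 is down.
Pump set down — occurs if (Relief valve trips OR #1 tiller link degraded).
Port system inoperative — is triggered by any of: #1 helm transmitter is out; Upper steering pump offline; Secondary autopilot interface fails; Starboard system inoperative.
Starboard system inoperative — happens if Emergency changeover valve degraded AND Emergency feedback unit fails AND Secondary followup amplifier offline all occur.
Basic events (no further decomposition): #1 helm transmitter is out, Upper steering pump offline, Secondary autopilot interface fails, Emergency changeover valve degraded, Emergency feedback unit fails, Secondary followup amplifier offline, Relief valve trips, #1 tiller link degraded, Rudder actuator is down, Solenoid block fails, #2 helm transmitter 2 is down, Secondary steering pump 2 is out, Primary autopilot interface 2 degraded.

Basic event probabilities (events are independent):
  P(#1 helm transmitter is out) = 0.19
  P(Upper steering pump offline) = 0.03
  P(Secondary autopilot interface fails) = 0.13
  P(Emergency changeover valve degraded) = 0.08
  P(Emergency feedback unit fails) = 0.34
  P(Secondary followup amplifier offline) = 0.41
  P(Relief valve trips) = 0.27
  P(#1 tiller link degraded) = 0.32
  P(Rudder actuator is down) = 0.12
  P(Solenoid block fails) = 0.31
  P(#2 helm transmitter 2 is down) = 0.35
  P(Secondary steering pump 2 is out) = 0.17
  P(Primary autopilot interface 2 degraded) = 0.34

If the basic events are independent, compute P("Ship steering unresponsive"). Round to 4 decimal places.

0.0006

P(Starboard system inoperative) [AND] = 0.08 × 0.34 × 0.41 = 0.011152
P(Port system inoperative) [OR] = 1 − (1−0.19) × (1−0.03) × (1−0.13) × (1−0.011152) = 0.324064
P(Pump set down) [OR] = 1 − (1−0.27) × (1−0.32) = 0.503600
P(Followup chain unavailable) [OR] = 1 − (1−0.31) × (1−0.35) = 0.551500
P(NFU path fails) [AND] = 0.503600 × 0.12 × 0.551500 × 0.17 = 0.005666
P(Ship steering unresponsive) [AND] = 0.324064 × 0.005666 × 0.34 = 0.000624
Rounded to 4 decimal places: P(Ship steering unresponsive) ≈ 0.0006.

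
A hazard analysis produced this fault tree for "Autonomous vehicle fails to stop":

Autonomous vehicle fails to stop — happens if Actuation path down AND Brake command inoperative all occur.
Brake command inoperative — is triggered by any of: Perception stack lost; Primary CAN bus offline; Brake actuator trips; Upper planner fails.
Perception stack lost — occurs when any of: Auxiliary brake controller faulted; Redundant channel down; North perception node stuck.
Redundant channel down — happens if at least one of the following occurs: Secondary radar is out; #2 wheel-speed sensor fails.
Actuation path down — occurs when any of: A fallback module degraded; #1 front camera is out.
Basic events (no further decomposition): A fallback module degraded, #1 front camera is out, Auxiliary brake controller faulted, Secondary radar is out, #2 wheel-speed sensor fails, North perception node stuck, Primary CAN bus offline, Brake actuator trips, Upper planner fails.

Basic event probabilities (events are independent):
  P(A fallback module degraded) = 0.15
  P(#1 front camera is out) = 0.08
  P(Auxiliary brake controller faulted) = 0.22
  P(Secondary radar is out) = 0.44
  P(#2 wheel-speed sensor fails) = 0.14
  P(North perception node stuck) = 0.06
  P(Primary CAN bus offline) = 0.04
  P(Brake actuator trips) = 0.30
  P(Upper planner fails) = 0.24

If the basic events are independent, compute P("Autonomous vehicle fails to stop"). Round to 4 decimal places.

P(Actuation path down) [OR] = 1 − (1−0.15) × (1−0.08) = 0.218000
P(Redundant channel down) [OR] = 1 − (1−0.44) × (1−0.14) = 0.518400
P(Perception stack lost) [OR] = 1 − (1−0.22) × (1−0.518400) × (1−0.06) = 0.646891
P(Brake command inoperative) [OR] = 1 − (1−0.646891) × (1−0.04) × (1−0.30) × (1−0.24) = 0.819660
P(Autonomous vehicle fails to stop) [AND] = 0.218000 × 0.819660 = 0.178686
Rounded to 4 decimal places: P(Autonomous vehicle fails to stop) ≈ 0.1787.

0.1787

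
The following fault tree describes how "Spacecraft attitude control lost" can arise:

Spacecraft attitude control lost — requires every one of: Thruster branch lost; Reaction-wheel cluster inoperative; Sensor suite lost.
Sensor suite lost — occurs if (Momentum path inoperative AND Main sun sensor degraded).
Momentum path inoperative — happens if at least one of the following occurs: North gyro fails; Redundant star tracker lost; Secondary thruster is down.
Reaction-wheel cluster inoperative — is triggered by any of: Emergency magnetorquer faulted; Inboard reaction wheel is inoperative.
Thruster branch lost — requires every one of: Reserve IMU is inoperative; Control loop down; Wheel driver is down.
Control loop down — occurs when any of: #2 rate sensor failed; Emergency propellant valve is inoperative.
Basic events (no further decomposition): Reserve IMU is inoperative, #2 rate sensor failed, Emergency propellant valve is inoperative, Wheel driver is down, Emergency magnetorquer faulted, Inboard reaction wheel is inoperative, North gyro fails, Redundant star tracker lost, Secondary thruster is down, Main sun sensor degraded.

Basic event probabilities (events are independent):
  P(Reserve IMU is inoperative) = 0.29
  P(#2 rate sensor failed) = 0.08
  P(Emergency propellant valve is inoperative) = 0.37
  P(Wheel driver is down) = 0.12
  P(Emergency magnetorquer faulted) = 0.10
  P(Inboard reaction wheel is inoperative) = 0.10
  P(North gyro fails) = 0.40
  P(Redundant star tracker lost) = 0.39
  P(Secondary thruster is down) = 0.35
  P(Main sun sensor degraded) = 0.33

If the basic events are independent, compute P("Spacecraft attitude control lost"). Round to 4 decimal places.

0.0007

P(Control loop down) [OR] = 1 − (1−0.08) × (1−0.37) = 0.420400
P(Thruster branch lost) [AND] = 0.29 × 0.420400 × 0.12 = 0.014630
P(Reaction-wheel cluster inoperative) [OR] = 1 − (1−0.10) × (1−0.10) = 0.190000
P(Momentum path inoperative) [OR] = 1 − (1−0.40) × (1−0.39) × (1−0.35) = 0.762100
P(Sensor suite lost) [AND] = 0.762100 × 0.33 = 0.251493
P(Spacecraft attitude control lost) [AND] = 0.014630 × 0.190000 × 0.251493 = 0.000699
Rounded to 4 decimal places: P(Spacecraft attitude control lost) ≈ 0.0007.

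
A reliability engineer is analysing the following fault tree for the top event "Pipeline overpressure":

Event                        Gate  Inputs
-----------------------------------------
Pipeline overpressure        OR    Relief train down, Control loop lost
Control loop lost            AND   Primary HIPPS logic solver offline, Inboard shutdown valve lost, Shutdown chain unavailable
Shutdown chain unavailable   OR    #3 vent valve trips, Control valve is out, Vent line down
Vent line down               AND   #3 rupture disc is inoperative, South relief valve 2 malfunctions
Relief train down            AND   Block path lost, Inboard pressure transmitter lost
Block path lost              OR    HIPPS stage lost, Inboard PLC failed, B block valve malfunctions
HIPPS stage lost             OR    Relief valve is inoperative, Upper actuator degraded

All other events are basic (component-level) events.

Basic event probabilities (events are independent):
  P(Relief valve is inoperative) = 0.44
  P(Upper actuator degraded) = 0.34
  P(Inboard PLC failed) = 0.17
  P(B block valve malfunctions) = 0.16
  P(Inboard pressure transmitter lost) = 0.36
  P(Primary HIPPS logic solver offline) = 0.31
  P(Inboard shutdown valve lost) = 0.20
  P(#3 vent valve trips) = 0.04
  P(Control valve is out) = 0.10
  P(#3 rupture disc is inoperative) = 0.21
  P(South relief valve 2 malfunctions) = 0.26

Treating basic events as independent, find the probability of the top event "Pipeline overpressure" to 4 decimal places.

P(HIPPS stage lost) [OR] = 1 − (1−0.44) × (1−0.34) = 0.630400
P(Block path lost) [OR] = 1 − (1−0.630400) × (1−0.17) × (1−0.16) = 0.742315
P(Relief train down) [AND] = 0.742315 × 0.36 = 0.267233
P(Vent line down) [AND] = 0.21 × 0.26 = 0.054600
P(Shutdown chain unavailable) [OR] = 1 − (1−0.04) × (1−0.10) × (1−0.054600) = 0.183174
P(Control loop lost) [AND] = 0.31 × 0.20 × 0.183174 = 0.011357
P(Pipeline overpressure) [OR] = 1 − (1−0.267233) × (1−0.011357) = 0.275555
Rounded to 4 decimal places: P(Pipeline overpressure) ≈ 0.2756.

0.2756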